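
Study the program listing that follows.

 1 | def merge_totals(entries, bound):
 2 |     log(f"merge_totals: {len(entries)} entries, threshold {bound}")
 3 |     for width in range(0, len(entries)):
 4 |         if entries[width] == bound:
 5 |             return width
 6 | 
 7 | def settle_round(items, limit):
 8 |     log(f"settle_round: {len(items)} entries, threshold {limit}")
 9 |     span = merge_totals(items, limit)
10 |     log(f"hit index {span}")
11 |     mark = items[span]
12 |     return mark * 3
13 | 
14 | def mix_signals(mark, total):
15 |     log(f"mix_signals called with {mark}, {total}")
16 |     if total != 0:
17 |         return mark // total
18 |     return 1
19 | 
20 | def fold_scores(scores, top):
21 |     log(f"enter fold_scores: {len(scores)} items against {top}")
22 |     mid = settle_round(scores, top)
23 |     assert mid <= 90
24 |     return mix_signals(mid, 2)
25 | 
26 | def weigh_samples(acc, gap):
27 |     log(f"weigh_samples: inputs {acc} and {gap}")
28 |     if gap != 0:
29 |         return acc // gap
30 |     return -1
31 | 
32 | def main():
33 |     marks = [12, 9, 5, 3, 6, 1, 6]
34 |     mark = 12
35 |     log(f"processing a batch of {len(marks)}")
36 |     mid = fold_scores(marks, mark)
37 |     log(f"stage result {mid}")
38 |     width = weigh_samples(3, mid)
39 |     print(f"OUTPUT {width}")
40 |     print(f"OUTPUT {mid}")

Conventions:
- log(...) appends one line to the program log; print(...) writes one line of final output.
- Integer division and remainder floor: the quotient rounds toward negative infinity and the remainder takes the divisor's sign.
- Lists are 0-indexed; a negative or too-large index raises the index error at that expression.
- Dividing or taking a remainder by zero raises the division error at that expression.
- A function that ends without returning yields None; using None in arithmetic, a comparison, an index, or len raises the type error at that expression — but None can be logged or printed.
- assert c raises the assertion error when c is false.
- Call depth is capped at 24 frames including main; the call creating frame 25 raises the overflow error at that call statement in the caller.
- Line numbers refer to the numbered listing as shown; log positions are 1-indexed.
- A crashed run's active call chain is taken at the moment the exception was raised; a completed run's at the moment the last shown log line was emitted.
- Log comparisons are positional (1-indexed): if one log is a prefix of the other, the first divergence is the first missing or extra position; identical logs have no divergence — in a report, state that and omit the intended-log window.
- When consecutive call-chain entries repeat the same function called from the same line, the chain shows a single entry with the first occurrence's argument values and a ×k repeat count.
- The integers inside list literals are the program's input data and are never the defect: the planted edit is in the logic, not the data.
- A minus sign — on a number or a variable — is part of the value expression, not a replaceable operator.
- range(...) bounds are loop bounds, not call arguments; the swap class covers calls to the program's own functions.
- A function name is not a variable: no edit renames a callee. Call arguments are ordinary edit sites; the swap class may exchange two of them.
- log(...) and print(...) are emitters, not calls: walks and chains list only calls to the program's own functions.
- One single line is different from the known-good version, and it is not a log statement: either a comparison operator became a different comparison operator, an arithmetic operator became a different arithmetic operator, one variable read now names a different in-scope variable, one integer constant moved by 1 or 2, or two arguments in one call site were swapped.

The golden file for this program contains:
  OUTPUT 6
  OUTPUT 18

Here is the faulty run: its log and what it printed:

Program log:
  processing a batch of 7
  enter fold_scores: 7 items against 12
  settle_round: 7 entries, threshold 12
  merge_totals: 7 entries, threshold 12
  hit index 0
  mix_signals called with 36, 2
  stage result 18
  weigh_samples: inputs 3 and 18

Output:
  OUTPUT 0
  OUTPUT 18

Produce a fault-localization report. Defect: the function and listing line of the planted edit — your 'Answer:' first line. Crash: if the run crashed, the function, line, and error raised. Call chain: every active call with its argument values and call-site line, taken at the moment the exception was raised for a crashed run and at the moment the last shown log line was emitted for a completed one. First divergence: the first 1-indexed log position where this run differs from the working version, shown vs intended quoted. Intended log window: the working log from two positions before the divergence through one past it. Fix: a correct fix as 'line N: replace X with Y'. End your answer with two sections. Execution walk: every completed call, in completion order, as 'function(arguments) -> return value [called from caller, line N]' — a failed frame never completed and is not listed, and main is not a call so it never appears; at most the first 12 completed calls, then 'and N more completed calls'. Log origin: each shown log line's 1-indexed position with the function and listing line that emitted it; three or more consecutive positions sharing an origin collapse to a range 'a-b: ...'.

Answer: the defect is in main at line 38.
Core observation: Everything matches until log position 8, which reads 'weigh_samples: inputs 3 and 18' in place of 'weigh_samples: inputs 18 and 3'.
Call chain: main -> weigh_samples(3, 18) (called at line 38).
First divergence: at position 8 the run shows 'weigh_samples: inputs 3 and 18' where the working version logs 'weigh_samples: inputs 18 and 3'.
Intended log window:
  6: mix_signals called with 36, 2
  7: stage result 18
  8: weigh_samples: inputs 18 and 3
Execution walk:
  merge_totals([12, 9, 5, 3, 6, 1, 6], 12) -> 0  [called from settle_round, line 9]
  settle_round([12, 9, 5, 3, 6, 1, 6], 12) -> 36  [called from fold_scores, line 22]
  mix_signals(36, 2) -> 18  [called from fold_scores, line 24]
  fold_scores([12, 9, 5, 3, 6, 1, 6], 12) -> 18  [called from main, line 36]
  weigh_samples(3, 18) -> 0  [called from main, line 38]
Log origins:
  1: logged in main at line 35
  2: logged in fold_scores at line 21
  3: logged in settle_round at line 8
  4: logged in merge_totals at line 2
  5: logged in settle_round at line 10
  6: logged in mix_signals at line 15
  7: logged in main at line 37
  8: logged in weigh_samples at line 27
A correct fix: line 38: replace `weigh_samples(3, mid)` with `weigh_samples(mid, 3)`.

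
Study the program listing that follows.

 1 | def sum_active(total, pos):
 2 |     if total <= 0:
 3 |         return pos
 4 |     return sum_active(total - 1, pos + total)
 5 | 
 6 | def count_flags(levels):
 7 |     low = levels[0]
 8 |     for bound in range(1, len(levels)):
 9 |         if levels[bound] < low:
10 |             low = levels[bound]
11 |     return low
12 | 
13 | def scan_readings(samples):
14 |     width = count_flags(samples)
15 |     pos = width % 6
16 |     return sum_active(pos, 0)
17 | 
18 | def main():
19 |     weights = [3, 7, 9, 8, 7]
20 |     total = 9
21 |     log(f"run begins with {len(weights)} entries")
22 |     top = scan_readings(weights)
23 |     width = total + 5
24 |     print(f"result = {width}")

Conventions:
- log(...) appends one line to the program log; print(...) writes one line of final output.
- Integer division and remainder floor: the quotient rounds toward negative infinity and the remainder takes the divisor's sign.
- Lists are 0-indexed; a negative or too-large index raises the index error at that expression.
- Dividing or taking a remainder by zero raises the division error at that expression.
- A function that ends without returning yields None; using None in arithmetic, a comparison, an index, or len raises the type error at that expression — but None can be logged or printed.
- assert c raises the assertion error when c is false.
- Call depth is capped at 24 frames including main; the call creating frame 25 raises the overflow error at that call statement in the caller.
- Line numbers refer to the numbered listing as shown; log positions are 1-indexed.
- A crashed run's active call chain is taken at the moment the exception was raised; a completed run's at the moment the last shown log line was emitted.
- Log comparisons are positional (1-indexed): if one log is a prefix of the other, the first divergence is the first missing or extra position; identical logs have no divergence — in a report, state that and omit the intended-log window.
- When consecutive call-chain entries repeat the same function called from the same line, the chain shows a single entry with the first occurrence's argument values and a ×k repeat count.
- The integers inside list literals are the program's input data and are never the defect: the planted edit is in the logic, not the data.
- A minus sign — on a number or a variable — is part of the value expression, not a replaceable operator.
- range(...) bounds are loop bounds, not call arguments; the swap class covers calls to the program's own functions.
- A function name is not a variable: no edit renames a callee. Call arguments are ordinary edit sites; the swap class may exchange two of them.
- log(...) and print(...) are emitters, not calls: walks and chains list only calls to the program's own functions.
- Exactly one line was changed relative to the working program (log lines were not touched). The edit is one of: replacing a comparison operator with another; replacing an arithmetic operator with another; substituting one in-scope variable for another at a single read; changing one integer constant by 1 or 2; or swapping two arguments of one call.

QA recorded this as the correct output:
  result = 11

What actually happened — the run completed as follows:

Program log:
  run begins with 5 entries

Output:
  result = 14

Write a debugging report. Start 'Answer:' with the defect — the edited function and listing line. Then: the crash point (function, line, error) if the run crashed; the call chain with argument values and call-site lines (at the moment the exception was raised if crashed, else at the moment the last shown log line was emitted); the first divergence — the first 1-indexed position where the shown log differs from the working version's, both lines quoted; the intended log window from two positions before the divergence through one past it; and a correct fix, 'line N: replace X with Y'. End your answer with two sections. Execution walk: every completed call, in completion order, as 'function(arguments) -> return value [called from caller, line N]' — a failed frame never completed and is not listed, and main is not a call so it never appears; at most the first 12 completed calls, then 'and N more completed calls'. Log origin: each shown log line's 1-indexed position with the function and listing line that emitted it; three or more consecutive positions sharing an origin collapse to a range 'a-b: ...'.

Answer: the defect is in main at line 23.
The tell: Every logged value matches the working version; the printed result is what differs.
Call chain: main.
First divergence: none — the logs agree in full.
Execution walk:
  count_flags([3, 7, 9, 8, 7]) -> 3  [called from scan_readings, line 14]
  sum_active(0, 6) -> 6  [called from sum_active, line 4]
  sum_active(1, 5) -> 6  [called from sum_active, line 4]
  sum_active(2, 3) -> 6  [called from sum_active, line 4]
  sum_active(3, 0) -> 6  [called from scan_readings, line 16]
  scan_readings([3, 7, 9, 8, 7]) -> 6  [called from main, line 22]
Origin of each log line:
  1: from main, line 21
A correct fix: line 23: replace `total` with `top`.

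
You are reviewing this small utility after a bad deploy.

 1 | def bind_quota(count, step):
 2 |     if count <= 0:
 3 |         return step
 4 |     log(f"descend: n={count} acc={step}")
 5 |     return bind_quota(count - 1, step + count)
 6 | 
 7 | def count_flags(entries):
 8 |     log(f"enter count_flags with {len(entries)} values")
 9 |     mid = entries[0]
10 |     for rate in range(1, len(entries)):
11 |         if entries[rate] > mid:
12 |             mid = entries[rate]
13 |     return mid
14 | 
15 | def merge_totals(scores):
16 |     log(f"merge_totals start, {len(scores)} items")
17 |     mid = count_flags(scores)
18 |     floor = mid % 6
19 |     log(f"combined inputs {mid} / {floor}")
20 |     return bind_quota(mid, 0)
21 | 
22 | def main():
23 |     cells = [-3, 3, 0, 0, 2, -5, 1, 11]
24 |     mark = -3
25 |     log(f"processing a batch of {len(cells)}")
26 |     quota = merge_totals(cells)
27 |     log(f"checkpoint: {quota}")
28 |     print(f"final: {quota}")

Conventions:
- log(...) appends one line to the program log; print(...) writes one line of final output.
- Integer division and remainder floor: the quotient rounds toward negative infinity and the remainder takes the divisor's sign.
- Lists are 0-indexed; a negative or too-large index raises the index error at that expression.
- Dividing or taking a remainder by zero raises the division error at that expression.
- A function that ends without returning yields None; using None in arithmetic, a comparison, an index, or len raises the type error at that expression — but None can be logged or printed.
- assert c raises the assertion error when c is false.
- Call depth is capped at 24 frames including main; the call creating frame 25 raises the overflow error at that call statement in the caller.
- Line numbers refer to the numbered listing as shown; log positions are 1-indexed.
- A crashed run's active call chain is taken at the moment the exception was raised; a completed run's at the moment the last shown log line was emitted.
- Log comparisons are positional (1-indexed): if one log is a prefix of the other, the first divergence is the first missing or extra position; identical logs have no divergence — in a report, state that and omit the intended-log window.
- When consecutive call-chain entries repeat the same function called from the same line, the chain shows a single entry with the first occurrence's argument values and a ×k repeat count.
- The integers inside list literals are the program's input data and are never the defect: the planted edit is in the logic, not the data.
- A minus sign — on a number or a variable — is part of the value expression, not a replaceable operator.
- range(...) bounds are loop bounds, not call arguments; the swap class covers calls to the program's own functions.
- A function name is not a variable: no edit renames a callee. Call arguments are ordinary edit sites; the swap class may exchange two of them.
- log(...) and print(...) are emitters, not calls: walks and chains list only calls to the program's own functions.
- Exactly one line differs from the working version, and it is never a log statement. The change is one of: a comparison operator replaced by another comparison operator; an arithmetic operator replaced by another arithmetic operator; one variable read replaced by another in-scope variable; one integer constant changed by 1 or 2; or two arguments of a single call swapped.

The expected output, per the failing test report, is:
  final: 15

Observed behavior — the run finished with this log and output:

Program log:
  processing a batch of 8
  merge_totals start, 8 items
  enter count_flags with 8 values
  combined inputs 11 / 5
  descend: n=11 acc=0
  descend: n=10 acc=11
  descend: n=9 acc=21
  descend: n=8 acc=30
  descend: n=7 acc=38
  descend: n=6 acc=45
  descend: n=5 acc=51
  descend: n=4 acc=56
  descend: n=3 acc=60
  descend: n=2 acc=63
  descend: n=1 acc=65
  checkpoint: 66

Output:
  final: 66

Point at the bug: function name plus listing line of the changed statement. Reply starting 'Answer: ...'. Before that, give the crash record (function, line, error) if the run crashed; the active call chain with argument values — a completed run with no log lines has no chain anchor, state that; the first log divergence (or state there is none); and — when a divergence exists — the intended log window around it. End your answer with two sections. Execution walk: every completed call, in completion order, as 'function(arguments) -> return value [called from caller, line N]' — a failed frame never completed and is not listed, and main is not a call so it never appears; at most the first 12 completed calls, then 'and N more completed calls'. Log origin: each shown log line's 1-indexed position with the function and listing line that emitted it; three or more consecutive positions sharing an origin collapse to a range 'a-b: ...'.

Answer: the defect is in merge_totals at line 20.
The tell: Log line 5 is where behavior first shows: 'descend: n=11 acc=0' appears instead of 'descend: n=5 acc=0'.
Call chain: main.
First divergence: position 5 — the shown line 'descend: n=11 acc=0' should read 'descend: n=5 acc=0'.
Intended log window:
  3: enter count_flags with 8 values
  4: combined inputs 11 / 5
  5: descend: n=5 acc=0
  6: descend: n=4 acc=5
Execution walk:
  count_flags([-3, 3, 0, 0, 2, -5, 1, 11]) -> 11  [called from merge_totals, line 17]
  bind_quota(0, 66) -> 66  [called from bind_quota, line 5]
  bind_quota(1, 65) -> 66  [called from bind_quota, line 5]
  bind_quota(2, 63) -> 66  [called from bind_quota, line 5]
  bind_quota(3, 60) -> 66  [called from bind_quota, line 5]
  bind_quota(4, 56) -> 66  [called from bind_quota, line 5]
  bind_quota(5, 51) -> 66  [called from bind_quota, line 5]
  bind_quota(6, 45) -> 66  [called from bind_quota, line 5]
  bind_quota(7, 38) -> 66  [called from bind_quota, line 5]
  bind_quota(8, 30) -> 66  [called from bind_quota, line 5]
  bind_quota(9, 21) -> 66  [called from bind_quota, line 5]
  bind_quota(10, 11) -> 66  [called from bind_quota, line 5]
  ... and 2 more completed calls
Log origins:
  1: logged in main at line 25
  2: logged in merge_totals at line 16
  3: logged in count_flags at line 8
  4: logged in merge_totals at line 19
  5-15: logged in bind_quota at line 4
  16: logged in main at line 27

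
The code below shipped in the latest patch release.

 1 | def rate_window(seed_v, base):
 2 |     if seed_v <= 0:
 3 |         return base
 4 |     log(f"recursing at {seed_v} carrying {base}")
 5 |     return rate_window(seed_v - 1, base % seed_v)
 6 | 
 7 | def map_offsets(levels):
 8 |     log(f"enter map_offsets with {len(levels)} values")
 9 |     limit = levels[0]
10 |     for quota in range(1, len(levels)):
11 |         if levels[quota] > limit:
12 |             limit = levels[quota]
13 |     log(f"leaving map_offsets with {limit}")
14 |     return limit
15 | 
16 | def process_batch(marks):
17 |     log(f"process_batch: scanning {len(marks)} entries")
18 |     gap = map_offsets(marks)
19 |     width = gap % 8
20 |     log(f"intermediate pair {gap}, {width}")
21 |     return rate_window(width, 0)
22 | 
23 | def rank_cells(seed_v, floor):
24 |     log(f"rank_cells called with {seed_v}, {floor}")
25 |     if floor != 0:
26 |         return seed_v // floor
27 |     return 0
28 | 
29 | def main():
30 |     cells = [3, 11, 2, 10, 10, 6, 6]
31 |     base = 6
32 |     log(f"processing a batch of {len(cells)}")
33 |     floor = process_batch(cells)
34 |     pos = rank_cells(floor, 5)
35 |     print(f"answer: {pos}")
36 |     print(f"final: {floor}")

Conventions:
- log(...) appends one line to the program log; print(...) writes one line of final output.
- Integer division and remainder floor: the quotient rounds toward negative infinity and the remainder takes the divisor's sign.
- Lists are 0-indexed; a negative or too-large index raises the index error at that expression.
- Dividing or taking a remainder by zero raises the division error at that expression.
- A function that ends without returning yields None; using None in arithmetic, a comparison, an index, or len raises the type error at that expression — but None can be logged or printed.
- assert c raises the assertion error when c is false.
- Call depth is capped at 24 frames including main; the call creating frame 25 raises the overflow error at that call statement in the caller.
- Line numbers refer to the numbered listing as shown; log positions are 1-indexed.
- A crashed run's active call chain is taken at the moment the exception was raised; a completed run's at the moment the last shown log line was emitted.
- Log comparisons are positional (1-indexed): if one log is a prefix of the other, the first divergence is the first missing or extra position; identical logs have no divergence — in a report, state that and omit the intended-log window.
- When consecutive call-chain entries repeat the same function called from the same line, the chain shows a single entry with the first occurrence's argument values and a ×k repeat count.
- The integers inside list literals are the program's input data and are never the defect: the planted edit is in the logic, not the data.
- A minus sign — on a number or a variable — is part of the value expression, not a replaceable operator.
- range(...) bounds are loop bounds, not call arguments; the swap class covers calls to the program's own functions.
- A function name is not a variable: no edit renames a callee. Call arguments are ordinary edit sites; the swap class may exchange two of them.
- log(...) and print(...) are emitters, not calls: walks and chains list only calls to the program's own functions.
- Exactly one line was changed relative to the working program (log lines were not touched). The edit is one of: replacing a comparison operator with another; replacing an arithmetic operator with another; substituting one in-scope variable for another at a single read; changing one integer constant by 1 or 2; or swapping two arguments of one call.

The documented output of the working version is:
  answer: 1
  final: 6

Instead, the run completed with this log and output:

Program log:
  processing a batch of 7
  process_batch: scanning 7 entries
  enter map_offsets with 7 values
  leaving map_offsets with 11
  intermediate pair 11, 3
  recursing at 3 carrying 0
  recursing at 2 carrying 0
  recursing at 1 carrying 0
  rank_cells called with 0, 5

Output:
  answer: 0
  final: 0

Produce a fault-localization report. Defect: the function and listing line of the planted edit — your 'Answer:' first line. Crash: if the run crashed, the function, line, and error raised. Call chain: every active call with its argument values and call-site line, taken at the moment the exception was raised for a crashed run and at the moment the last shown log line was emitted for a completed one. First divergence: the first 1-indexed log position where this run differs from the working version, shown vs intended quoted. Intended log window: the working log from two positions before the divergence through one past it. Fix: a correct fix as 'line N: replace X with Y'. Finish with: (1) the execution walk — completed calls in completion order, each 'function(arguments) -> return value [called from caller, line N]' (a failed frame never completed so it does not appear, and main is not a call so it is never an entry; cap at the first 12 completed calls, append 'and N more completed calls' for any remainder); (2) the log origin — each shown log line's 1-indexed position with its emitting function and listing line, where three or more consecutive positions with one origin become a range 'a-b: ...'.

Answer: the defect is in rate_window at line 5.
The tell: Everything matches until log position 7, which reads 'recursing at 2 carrying 0' in place of 'recursing at 2 carrying 3'.
Call chain: main -> rank_cells(0, 5) (called at line 34).
First divergence: position 7 — shown 'recursing at 2 carrying 0', intended 'recursing at 2 carrying 3'.
Intended log window:
  5: intermediate pair 11, 3
  6: recursing at 3 carrying 0
  7: recursing at 2 carrying 3
  8: recursing at 1 carrying 5
Execution walk:
  map_offsets([3, 11, 2, 10, 10, 6, 6]) -> 11  [called from process_batch, line 18]
  rate_window(0, 0) -> 0  [called from rate_window, line 5]
  rate_window(1, 0) -> 0  [called from rate_window, line 5]
  rate_window(2, 0) -> 0  [called from rate_window, line 5]
  rate_window(3, 0) -> 0  [called from process_batch, line 21]
  process_batch([3, 11, 2, 10, 10, 6, 6]) -> 0  [called from main, line 33]
  rank_cells(0, 5) -> 0  [called from main, line 34]
Log origins:
  1: logged in main at line 32
  2: logged in process_batch at line 17
  3: logged in map_offsets at line 8
  4: logged in map_offsets at line 13
  5: logged in process_batch at line 20
  6-8: logged in rate_window at line 4
  9: logged in rank_cells at line 24
A correct fix: line 5: replace `%` with `+`.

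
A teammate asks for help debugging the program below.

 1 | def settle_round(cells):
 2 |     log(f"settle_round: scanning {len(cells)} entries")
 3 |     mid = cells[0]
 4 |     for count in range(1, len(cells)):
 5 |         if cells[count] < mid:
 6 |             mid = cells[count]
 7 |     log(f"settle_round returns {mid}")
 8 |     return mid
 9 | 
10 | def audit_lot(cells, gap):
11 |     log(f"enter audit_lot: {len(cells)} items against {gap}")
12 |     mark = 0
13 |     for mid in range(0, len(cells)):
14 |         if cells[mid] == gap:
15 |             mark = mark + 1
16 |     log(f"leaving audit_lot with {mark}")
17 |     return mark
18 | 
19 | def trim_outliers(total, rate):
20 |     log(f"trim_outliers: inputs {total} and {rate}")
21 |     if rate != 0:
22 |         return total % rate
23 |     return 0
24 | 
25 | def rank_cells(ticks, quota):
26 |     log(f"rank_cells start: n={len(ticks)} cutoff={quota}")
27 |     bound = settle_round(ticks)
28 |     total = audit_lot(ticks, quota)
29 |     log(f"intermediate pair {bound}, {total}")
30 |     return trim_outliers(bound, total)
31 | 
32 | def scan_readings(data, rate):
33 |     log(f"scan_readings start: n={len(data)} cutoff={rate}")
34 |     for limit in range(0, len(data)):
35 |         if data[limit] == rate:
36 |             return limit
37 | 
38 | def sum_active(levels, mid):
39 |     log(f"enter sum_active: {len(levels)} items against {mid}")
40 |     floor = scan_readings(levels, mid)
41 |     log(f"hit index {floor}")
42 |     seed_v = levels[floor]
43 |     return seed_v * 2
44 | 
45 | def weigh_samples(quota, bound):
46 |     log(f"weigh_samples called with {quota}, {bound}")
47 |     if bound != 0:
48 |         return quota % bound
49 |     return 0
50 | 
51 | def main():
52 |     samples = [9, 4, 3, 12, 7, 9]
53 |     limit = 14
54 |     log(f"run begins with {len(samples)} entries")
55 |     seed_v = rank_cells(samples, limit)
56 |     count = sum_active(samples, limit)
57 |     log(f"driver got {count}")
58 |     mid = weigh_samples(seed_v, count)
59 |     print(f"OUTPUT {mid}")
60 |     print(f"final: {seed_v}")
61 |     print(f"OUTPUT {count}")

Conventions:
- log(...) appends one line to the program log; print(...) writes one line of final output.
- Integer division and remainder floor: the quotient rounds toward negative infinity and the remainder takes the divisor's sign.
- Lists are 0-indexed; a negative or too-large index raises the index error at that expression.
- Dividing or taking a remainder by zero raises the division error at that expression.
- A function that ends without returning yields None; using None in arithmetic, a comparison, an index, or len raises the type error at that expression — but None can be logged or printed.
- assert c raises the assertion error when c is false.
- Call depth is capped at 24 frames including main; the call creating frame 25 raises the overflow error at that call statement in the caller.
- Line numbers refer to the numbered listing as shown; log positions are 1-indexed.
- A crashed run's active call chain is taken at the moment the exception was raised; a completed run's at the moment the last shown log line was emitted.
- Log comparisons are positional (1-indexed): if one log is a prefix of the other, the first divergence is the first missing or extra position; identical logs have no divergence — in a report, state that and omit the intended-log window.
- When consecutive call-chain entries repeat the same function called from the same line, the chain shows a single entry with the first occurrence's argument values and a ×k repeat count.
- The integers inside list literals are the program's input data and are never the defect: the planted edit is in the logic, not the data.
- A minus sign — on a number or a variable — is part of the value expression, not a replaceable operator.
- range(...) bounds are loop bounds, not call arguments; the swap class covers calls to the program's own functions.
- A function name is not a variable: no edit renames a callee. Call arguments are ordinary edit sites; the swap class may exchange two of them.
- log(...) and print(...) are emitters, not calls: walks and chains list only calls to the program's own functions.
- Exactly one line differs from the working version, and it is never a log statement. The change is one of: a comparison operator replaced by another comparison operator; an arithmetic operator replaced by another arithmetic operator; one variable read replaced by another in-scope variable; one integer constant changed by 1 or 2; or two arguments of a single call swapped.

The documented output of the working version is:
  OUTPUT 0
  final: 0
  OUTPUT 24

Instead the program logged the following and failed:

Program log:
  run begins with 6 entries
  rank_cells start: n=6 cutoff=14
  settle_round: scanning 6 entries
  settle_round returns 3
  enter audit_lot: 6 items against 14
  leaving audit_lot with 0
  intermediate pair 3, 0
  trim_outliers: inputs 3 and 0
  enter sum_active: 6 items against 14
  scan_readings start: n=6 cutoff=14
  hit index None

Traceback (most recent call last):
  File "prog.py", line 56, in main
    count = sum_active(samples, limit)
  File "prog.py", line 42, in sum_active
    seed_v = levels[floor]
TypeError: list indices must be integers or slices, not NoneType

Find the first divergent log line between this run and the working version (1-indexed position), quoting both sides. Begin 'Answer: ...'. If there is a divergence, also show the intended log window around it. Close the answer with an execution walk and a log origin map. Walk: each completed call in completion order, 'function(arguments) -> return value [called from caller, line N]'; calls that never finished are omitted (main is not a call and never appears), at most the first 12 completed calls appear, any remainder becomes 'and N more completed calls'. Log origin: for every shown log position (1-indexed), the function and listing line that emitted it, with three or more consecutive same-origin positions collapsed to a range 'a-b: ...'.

Answer: position 2; shown 'rank_cells start: n=6 cutoff=14' vs intended 'rank_cells start: n=6 cutoff=12'.
Intended log window:
  1: run begins with 6 entries
  2: rank_cells start: n=6 cutoff=12
  3: settle_round: scanning 6 entries
Execution walk:
  settle_round([9, 4, 3, 12, 7, 9]) -> 3  [called from rank_cells, line 27]
  audit_lot([9, 4, 3, 12, 7, 9], 14) -> 0  [called from rank_cells, line 28]
  trim_outliers(3, 0) -> 0  [called from rank_cells, line 30]
  rank_cells([9, 4, 3, 12, 7, 9], 14) -> 0  [called from main, line 55]
  scan_readings([9, 4, 3, 12, 7, 9], 14) -> None  [called from sum_active, line 40]
Log origin:
  1: from main, line 54
  2: from rank_cells, line 26
  3: from settle_round, line 2
  4: from settle_round, line 7
  5: from audit_lot, line 11
  6: from audit_lot, line 16
  7: from rank_cells, line 29
  8: from trim_outliers, line 20
  9: from sum_active, line 39
  10: from scan_readings, line 33
  11: from sum_active, line 41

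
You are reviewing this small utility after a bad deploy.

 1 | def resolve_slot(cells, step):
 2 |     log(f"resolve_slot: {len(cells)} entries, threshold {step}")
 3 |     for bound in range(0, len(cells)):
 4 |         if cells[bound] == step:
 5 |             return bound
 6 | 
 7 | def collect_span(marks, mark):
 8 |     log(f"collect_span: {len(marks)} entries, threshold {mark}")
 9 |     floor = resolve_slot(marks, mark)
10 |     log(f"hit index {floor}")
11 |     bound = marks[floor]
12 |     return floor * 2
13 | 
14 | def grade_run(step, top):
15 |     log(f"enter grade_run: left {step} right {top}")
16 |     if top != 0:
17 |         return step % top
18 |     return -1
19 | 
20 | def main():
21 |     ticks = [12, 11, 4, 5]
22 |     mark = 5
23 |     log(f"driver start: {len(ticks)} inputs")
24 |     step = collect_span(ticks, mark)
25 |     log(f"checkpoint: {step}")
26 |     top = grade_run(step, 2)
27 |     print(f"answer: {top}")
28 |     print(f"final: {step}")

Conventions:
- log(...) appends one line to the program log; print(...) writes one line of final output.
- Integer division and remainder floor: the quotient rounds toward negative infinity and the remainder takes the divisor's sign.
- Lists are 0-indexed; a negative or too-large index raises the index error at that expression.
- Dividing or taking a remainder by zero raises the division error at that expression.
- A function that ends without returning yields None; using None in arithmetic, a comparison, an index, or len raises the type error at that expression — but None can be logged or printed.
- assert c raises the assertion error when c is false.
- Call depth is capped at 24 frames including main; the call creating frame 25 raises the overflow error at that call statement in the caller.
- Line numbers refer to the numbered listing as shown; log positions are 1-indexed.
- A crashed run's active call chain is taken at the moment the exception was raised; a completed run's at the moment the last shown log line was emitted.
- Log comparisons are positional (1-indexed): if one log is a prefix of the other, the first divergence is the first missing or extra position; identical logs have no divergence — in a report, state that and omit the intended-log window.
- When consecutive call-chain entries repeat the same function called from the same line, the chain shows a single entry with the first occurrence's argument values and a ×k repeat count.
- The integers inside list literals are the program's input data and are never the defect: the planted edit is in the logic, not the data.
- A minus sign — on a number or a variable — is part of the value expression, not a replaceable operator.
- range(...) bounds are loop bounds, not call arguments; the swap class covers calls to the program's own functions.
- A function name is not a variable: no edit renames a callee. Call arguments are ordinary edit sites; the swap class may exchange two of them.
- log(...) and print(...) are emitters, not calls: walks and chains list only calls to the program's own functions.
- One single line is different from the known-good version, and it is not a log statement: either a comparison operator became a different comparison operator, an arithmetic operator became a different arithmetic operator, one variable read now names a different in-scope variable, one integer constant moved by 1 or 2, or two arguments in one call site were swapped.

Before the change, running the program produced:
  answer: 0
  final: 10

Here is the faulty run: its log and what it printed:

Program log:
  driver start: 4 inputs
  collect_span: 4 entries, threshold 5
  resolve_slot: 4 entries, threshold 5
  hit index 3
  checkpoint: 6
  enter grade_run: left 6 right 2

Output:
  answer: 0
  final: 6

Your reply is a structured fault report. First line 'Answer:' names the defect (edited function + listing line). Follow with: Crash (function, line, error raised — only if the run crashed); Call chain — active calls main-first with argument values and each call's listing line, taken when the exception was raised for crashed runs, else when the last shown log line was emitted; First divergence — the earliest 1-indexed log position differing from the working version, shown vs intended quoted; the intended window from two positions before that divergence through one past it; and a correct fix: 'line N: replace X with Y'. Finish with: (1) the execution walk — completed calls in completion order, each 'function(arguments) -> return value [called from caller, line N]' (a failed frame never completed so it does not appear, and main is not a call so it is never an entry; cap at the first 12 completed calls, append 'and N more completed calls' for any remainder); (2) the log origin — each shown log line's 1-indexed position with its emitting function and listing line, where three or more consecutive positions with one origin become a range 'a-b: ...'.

Answer: the defect is in collect_span at line 12.
Key fact: The earliest visible damage is log position 5 — 'checkpoint: 6' rather than the intended 'checkpoint: 10'.
Call chain: main -> grade_run(6, 2) (called at line 26).
First divergence: at position 5 the run shows 'checkpoint: 6' where the working version logs 'checkpoint: 10'.
Intended log window:
  3: resolve_slot: 4 entries, threshold 5
  4: hit index 3
  5: checkpoint: 10
  6: enter grade_run: left 10 right 2
Execution walk:
  resolve_slot([12, 11, 4, 5], 5) -> 3  [called from collect_span, line 9]
  collect_span([12, 11, 4, 5], 5) -> 6  [called from main, line 24]
  grade_run(6, 2) -> 0  [called from main, line 26]
Log line origins:
  1 — main, line 23
  2 — collect_span, line 8
  3 — resolve_slot, line 2
  4 — collect_span, line 10
  5 — main, line 25
  6 — grade_run, line 15
A correct fix: line 12: replace `floor` with `bound`.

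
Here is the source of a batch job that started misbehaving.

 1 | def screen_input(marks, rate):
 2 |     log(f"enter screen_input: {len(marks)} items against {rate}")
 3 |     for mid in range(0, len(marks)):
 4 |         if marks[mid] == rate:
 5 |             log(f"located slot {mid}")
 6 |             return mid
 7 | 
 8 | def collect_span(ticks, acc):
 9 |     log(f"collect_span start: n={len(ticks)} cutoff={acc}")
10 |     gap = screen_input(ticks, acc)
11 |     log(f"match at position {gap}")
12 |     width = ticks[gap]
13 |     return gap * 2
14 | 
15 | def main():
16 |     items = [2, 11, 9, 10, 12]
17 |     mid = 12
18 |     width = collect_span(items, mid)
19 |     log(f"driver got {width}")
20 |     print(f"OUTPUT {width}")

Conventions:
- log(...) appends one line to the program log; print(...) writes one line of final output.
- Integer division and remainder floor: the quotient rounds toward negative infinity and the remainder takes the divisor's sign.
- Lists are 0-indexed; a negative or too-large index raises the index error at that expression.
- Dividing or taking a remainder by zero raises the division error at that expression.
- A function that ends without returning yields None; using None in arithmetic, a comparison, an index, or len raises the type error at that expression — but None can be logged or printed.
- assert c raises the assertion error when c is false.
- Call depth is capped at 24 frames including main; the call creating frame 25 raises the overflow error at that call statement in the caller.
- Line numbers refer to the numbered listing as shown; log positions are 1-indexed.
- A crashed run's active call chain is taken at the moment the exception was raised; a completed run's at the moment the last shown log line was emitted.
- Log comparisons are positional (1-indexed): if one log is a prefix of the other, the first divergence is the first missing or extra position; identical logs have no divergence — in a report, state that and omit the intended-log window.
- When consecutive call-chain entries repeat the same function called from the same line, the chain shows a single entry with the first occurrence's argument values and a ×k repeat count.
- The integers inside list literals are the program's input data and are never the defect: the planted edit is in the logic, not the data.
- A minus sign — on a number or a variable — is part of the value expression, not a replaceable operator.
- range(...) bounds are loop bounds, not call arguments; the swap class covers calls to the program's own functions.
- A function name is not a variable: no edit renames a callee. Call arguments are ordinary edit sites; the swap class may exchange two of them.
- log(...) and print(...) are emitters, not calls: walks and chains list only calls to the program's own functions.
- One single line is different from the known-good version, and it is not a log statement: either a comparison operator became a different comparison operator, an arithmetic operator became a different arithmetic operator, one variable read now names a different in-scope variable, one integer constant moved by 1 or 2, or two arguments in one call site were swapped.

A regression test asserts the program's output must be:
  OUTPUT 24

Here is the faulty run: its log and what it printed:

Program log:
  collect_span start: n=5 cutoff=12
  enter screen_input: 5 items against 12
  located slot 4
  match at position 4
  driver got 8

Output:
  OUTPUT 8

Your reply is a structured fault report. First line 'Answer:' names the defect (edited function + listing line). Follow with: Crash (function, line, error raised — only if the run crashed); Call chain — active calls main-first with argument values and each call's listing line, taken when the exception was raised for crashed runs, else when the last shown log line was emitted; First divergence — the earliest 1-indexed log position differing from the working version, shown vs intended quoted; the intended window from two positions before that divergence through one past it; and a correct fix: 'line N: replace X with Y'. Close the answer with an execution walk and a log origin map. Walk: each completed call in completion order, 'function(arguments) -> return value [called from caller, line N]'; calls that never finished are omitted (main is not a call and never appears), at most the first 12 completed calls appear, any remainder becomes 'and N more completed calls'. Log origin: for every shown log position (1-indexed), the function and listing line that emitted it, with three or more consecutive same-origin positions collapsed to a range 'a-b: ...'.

Answer: the defect is in collect_span at line 13.
Core observation: Log line 5 is where behavior first shows: 'driver got 8' appears instead of 'driver got 24'.
Call chain: main.
First divergence: position 5; shown 'driver got 8' vs intended 'driver got 24'.
Intended log window:
  3: located slot 4
  4: match at position 4
  5: driver got 24
Execution walk:
  screen_input([2, 11, 9, 10, 12], 12) -> 4  [called from collect_span, line 10]
  collect_span([2, 11, 9, 10, 12], 12) -> 8  [called from main, line 18]
Log origins:
  1: from collect_span, line 9
  2: from screen_input, line 2
  3: from screen_input, line 5
  4: from collect_span, line 11
  5: from main, line 19
A correct fix: line 13: replace `gap` with `width`.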